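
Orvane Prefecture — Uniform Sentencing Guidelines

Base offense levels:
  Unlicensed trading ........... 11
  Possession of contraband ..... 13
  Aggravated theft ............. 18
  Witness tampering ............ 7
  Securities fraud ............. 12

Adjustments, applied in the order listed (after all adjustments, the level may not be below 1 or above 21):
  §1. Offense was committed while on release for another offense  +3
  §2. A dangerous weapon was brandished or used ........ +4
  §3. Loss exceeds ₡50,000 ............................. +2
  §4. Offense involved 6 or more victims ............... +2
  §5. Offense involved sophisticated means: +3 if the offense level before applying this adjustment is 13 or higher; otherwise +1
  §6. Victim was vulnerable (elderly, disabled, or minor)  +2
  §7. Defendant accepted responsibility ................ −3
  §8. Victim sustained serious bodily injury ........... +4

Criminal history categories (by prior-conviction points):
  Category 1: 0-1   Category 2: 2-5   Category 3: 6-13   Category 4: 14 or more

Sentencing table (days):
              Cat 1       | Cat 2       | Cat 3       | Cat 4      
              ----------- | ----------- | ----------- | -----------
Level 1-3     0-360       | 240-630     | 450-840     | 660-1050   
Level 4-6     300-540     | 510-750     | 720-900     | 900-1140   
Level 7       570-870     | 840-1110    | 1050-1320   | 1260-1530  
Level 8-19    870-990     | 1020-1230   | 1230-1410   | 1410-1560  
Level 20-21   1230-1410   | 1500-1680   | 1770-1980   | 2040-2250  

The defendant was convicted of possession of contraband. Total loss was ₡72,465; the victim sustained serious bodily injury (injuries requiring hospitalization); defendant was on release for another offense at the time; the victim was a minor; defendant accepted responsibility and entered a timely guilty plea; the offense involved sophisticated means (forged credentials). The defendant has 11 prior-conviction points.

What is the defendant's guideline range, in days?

Base offense level for possession of contraband: 13.
§1 applies: 13 + 3 = 16.
§2 does not apply.
§3 applies: 16 + 2 = 18.
§5 applies (level before this adjustment is 18 ≥ 13, so +3): 18 + 3 = 21.
§6 applies: 21 + 2 = 23.
§7 applies: 23 − 3 = 20.
§8 applies: 20 + 4 = 24.
Level 24 exceeds the maximum of 21; capped at 21.
Final offense level: 21.
Criminal history: 11 prior points → Category 3 (6-13).
Level 21 falls in the 20-21 band.
Grid: Level 20-21 × Category 3 = 1770-1980 days.

1770-1980 days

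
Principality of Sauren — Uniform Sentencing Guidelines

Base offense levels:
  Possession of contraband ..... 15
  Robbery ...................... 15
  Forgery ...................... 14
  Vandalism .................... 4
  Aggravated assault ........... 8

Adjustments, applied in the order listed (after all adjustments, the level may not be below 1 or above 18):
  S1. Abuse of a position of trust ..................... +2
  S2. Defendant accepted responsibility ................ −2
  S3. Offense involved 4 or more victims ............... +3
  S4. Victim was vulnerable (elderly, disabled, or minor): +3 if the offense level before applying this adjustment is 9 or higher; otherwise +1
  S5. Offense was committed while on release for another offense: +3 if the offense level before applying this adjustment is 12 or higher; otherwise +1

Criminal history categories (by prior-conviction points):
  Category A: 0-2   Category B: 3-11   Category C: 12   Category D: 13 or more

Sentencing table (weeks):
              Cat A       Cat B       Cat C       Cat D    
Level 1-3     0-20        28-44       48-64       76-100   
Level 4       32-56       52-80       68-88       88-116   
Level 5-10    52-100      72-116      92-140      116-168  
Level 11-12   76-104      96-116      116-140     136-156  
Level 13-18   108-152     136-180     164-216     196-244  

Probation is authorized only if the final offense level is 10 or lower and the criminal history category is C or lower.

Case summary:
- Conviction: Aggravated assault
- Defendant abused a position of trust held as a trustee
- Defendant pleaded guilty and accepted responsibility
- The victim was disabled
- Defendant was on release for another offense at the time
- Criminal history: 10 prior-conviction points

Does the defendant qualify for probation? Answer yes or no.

Base offense level for aggravated assault: 8.
S1 applies: 8 + 2 = 10.
S2 applies: 10 − 2 = 8.
S4 applies (level before this adjustment is 8 < 9, so +1): 8 + 1 = 9.
S5 applies (level before this adjustment is 9 < 12, so +1): 9 + 1 = 10.
Final offense level: 10.
Criminal history: 10 prior points → Category B (3-11).
Level 10 falls in the 5-10 band.
Grid: Level 5-10 × Category B = 72-116 weeks.
Probation check: level 10 ≤ 10 and category B ≤ C → eligible.

Yes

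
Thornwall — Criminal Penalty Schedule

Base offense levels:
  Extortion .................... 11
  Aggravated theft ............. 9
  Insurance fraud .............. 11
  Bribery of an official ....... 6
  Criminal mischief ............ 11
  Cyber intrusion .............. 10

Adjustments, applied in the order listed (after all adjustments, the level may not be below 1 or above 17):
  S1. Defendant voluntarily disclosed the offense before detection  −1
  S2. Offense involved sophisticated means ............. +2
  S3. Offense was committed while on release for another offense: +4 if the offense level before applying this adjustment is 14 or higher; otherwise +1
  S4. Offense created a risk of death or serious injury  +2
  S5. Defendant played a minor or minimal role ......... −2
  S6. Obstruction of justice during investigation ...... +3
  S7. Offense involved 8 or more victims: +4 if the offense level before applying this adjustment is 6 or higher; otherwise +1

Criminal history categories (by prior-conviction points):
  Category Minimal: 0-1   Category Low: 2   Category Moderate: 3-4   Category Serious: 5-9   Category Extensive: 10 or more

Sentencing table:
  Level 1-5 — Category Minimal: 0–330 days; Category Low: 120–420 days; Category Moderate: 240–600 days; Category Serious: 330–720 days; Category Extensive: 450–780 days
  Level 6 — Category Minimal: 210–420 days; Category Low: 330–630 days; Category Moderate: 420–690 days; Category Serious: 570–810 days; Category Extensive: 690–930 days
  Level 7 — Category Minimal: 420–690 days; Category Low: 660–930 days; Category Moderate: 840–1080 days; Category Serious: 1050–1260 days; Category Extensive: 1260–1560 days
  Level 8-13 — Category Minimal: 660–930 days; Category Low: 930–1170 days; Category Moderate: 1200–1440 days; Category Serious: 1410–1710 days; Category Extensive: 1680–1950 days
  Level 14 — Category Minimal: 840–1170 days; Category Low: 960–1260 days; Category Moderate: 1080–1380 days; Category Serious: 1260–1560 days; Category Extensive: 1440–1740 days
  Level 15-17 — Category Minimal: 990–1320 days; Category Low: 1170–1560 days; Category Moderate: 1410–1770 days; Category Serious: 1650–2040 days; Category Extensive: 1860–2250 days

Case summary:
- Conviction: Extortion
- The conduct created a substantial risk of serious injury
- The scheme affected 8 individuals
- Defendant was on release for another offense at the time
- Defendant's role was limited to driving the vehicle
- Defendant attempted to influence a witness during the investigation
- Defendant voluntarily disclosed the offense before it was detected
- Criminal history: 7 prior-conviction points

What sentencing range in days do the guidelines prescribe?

1650-2040 days

Base offense level for extortion: 11.
S1 applies: 11 − 1 = 10.
S3 applies (level before this adjustment is 10 < 14, so +1): 10 + 1 = 11.
S4 applies: 11 + 2 = 13.
S5 applies: 13 − 2 = 11.
S6 applies: 11 + 3 = 14.
S7 applies (level before this adjustment is 14 ≥ 6, so +4): 14 + 4 = 18.
Level 18 exceeds the maximum of 17; capped at 17.
Final offense level: 17.
Criminal history: 7 prior points → Category Serious (5-9).
Level 17 falls in the 15-17 band.
Grid: Level 15-17 × Category Serious = 1650-2040 days.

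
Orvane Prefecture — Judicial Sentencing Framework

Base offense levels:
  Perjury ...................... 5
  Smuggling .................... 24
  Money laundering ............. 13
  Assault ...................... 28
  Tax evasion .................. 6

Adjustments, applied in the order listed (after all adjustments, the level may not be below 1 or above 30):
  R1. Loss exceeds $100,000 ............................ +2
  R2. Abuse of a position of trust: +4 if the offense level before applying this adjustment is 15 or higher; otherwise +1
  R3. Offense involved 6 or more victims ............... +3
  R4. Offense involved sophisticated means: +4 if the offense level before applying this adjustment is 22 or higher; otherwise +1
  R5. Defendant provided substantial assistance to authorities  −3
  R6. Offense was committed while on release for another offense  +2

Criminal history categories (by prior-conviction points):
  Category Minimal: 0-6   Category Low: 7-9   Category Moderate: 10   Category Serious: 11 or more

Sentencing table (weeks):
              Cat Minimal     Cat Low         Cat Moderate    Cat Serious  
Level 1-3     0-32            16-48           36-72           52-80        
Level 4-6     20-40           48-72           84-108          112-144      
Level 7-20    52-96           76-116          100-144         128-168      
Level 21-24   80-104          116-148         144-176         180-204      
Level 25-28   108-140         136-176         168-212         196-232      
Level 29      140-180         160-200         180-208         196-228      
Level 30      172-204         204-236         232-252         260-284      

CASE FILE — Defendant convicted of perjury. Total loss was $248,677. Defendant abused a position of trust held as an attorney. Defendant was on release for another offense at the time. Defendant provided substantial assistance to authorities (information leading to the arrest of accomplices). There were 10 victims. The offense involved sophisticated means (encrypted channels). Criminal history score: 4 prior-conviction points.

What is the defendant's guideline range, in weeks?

Base offense level for perjury: 5.
R1 applies: 5 + 2 = 7.
R2 applies (level before this adjustment is 7 < 15, so +1): 7 + 1 = 8.
R3 applies: 8 + 3 = 11.
R4 applies (level before this adjustment is 11 < 22, so +1): 11 + 1 = 12.
R5 applies: 12 − 3 = 9.
R6 applies: 9 + 2 = 11.
Final offense level: 11.
Criminal history: 4 prior points → Category Minimal (0-6).
Level 11 falls in the 7-20 band.
Grid: Level 7-20 × Category Minimal = 52-96 weeks.

52-96 weeks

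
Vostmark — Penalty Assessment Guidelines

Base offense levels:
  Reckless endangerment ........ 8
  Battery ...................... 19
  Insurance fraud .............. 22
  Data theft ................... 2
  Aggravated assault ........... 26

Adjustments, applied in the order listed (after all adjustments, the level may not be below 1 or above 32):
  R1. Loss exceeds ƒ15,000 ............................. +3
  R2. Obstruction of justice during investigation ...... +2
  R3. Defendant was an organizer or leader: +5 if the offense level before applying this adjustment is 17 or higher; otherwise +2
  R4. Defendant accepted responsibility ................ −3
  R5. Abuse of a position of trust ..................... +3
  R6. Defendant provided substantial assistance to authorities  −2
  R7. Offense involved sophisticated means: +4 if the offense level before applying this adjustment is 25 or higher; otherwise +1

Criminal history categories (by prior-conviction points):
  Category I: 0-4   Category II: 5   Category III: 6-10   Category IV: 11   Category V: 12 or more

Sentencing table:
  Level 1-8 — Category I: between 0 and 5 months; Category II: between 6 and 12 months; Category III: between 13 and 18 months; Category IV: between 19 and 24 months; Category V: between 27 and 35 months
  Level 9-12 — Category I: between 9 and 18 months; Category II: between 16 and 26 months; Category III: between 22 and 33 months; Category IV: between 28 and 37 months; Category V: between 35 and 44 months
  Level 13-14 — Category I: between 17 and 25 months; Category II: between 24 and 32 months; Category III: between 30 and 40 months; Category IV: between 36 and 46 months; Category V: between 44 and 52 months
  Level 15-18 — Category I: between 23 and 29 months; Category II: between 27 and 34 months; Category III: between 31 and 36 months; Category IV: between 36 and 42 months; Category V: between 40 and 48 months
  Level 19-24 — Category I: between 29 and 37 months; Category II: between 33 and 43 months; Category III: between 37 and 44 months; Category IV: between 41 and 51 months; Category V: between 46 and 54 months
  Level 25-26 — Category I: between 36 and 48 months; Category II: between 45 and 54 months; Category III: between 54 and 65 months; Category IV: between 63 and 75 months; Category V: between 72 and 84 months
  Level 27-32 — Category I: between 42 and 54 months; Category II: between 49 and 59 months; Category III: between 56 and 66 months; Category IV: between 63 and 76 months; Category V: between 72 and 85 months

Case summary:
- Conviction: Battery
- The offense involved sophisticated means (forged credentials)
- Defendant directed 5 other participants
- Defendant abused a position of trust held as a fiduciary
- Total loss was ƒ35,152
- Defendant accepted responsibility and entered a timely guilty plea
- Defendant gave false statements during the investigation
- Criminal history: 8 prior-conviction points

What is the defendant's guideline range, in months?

Base offense level for battery: 19.
R1 applies: 19 + 3 = 22.
R2 applies: 22 + 2 = 24.
R3 applies (level before this adjustment is 24 ≥ 17, so +5): 24 + 5 = 29.
R4 applies: 29 − 3 = 26.
R5 applies: 26 + 3 = 29.
R6 does not apply.
R7 applies (level before this adjustment is 29 ≥ 25, so +4): 29 + 4 = 33.
Level 33 exceeds the maximum of 32; capped at 32.
Final offense level: 32.
Criminal history: 8 prior points → Category III (6-10).
Level 32 falls in the 27-32 band.
Grid: Level 27-32 × Category III = 56-66 months.

56-66 months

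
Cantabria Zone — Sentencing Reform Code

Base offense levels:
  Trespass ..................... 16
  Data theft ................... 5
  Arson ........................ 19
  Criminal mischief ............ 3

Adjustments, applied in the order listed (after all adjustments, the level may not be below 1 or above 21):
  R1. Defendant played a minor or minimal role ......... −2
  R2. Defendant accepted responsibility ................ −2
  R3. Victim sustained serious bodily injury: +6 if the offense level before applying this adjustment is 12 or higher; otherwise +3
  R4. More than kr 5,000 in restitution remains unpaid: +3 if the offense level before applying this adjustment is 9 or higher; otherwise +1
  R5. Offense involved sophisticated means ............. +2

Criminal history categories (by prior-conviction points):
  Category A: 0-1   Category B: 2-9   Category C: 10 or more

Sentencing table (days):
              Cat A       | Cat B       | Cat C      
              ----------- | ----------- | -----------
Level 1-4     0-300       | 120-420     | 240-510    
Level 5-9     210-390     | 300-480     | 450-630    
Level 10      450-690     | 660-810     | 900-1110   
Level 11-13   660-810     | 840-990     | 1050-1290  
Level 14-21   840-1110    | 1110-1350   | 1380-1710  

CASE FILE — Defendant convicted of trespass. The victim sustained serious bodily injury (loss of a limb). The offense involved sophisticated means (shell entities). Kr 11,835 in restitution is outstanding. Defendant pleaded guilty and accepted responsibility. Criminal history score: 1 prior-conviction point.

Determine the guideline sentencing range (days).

840-1110 days

Base offense level for trespass: 16.
R2 applies: 16 − 2 = 14.
R3 applies (level before this adjustment is 14 ≥ 12, so +6): 14 + 6 = 20.
R4 applies (level before this adjustment is 20 ≥ 9, so +3): 20 + 3 = 23.
R5 applies: 23 + 2 = 25.
Level 25 exceeds the maximum of 21; capped at 21.
Final offense level: 21.
Criminal history: 1 prior point → Category A (0-1).
Level 21 falls in the 14-21 band.
Grid: Level 14-21 × Category A = 840-1110 days.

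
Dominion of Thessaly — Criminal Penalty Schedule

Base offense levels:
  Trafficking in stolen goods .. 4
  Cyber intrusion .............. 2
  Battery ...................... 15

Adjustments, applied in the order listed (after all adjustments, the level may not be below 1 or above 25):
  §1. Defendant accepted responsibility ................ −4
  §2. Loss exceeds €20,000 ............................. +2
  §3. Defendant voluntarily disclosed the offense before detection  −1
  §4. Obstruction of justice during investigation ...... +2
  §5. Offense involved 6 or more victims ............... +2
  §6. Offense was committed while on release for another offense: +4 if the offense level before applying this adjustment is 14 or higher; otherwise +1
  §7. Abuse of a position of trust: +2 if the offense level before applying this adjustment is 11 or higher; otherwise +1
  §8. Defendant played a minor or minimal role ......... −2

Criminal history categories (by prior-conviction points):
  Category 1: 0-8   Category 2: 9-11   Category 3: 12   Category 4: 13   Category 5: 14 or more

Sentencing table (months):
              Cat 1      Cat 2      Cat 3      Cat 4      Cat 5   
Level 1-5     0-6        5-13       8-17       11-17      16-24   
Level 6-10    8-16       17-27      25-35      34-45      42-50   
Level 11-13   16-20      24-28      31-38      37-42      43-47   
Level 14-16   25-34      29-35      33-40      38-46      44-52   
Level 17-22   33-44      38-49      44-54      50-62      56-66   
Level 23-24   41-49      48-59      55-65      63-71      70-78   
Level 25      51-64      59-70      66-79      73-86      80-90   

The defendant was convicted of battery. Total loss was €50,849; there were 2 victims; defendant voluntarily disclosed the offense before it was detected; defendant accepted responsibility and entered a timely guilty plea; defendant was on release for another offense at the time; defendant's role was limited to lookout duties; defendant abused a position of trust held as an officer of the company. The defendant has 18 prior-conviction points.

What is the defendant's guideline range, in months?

Base offense level for battery: 15.
§1 applies: 15 − 4 = 11.
§2 applies: 11 + 2 = 13.
§3 applies: 13 − 1 = 12.
§4 does not apply.
§6 applies (level before this adjustment is 12 < 14, so +1): 12 + 1 = 13.
§7 applies (level before this adjustment is 13 ≥ 11, so +2): 13 + 2 = 15.
§8 applies: 15 − 2 = 13.
Final offense level: 13.
Criminal history: 18 prior points → Category 5 (14+).
Level 13 falls in the 11-13 band.
Grid: Level 11-13 × Category 5 = 43-47 months.

43-47 months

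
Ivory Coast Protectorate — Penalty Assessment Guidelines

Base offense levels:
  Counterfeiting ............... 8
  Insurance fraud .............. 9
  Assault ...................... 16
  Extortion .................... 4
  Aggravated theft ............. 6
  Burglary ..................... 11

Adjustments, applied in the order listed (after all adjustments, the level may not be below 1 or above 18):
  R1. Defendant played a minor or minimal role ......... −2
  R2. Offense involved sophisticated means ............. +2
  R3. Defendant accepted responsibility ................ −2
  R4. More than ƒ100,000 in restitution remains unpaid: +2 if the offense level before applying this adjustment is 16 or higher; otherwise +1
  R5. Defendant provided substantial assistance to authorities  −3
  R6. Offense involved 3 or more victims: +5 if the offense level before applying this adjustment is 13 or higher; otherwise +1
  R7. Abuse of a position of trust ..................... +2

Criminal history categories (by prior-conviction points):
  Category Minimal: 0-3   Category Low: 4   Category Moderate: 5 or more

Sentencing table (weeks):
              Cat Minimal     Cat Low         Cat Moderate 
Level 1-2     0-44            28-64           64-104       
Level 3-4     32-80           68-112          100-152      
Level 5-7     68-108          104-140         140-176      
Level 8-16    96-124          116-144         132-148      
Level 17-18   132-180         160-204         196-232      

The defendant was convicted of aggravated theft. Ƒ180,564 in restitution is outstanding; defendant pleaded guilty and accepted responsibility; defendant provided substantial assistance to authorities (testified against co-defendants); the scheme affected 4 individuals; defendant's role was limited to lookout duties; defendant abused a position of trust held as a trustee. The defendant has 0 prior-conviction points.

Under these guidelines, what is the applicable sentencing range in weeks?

Base offense level for aggravated theft: 6.
R1 applies: 6 − 2 = 4.
R2 does not apply.
R3 applies: 4 − 2 = 2.
R4 applies (level before this adjustment is 2 < 16, so +1): 2 + 1 = 3.
R5 applies: 3 − 3 = 0.
R6 applies (level before this adjustment is 0 < 13, so +1): 0 + 1 = 1.
R7 applies: 1 + 2 = 3.
Final offense level: 3.
Criminal history: 0 prior points → Category Minimal (0-3).
Level 3 falls in the 3-4 band.
Grid: Level 3-4 × Category Minimal = 32-80 weeks.

32-80 weeks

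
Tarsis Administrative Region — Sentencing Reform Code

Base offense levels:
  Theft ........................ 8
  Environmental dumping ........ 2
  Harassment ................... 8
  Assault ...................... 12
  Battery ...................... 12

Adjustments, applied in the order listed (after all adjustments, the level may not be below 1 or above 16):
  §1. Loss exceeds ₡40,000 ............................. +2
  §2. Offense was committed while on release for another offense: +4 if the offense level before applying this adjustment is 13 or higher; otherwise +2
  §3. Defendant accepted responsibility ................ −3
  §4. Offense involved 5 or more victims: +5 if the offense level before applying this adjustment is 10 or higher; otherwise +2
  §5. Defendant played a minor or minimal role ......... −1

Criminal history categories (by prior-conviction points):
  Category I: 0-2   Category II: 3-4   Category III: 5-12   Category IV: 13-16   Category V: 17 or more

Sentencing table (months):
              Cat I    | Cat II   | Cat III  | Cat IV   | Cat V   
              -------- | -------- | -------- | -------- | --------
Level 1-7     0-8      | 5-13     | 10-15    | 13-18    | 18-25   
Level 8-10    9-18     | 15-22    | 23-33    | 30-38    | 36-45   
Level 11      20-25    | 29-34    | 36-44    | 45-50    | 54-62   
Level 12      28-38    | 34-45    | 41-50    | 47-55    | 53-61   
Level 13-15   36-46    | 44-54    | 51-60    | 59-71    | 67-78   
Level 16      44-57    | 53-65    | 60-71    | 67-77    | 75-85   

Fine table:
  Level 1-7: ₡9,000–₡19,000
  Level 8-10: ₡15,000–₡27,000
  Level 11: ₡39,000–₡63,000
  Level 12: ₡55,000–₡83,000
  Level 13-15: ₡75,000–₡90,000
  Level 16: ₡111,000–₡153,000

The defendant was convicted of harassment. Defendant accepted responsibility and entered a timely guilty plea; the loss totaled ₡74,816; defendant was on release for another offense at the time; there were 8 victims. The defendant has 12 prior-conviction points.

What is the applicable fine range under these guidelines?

Base offense level for harassment: 8.
§1 applies: 8 + 2 = 10.
§2 applies (level before this adjustment is 10 < 13, so +2): 10 + 2 = 12.
§3 applies: 12 − 3 = 9.
§4 applies (level before this adjustment is 9 < 10, so +2): 9 + 2 = 11.
§5 does not apply.
Final offense level: 11.
Level 11 falls in the 11 band.
Fine table: Level 11 → ₡39,000–₡63,000.

₡39,000–₡63,000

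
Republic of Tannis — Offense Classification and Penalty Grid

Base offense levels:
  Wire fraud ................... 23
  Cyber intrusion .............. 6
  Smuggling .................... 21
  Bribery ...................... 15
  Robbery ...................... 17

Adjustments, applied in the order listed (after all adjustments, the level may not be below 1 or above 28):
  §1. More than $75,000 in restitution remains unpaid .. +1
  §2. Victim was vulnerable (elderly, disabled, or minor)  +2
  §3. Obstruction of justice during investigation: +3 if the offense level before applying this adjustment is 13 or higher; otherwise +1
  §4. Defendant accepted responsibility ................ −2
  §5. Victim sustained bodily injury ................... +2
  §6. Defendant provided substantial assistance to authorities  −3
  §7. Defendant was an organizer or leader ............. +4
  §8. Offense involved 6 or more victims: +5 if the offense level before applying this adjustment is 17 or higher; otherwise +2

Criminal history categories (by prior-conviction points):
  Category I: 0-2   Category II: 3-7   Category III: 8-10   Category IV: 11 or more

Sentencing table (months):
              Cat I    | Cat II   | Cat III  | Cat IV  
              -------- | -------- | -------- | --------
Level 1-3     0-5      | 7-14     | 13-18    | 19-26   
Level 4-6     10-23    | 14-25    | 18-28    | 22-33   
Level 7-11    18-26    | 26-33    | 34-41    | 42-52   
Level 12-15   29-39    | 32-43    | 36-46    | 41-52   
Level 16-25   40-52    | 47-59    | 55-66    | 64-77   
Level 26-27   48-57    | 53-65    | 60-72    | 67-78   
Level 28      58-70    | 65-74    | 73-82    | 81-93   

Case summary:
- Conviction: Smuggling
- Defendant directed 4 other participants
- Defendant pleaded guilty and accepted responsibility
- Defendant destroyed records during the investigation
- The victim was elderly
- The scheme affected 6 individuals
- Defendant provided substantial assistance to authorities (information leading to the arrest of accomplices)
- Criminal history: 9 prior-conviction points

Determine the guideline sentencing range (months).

73-82 months

Base offense level for smuggling: 21.
§1 does not apply.
§2 applies: 21 + 2 = 23.
§3 applies (level before this adjustment is 23 ≥ 13, so +3): 23 + 3 = 26.
§4 applies: 26 − 2 = 24.
§6 applies: 24 − 3 = 21.
§7 applies: 21 + 4 = 25.
§8 applies (level before this adjustment is 25 ≥ 17, so +5): 25 + 5 = 30.
Level 30 exceeds the maximum of 28; capped at 28.
Final offense level: 28.
Criminal history: 9 prior points → Category III (8-10).
Level 28 falls in the 28 band.
Grid: Level 28 × Category III = 73-82 months.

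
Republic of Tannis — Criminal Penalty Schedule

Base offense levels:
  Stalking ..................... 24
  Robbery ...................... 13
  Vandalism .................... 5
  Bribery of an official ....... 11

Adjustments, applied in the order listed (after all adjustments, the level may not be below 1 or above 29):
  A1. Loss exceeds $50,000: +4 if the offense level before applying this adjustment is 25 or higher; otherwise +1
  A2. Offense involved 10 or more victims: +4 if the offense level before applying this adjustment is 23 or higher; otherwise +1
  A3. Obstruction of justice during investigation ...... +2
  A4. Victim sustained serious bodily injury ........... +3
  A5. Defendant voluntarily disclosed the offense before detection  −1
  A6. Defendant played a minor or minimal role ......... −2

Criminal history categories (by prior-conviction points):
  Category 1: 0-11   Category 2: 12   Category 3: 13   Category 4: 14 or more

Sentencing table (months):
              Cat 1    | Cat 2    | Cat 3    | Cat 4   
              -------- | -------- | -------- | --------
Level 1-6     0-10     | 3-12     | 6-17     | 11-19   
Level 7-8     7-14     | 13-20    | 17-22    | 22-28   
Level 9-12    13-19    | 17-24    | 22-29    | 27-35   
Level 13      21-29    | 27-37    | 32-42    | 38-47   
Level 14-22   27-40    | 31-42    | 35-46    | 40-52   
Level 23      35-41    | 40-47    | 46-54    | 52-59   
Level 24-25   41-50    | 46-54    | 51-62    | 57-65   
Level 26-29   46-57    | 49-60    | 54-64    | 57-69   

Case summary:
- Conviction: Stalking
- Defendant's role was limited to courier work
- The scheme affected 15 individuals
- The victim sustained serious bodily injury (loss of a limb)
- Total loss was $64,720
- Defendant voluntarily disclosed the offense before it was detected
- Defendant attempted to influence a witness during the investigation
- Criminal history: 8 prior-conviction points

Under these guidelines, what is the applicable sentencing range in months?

Base offense level for stalking: 24.
A1 applies (level before this adjustment is 24 < 25, so +1): 24 + 1 = 25.
A2 applies (level before this adjustment is 25 ≥ 23, so +4): 25 + 4 = 29.
A3 applies: 29 + 2 = 31.
A4 applies: 31 + 3 = 34.
A5 applies: 34 − 1 = 33.
A6 applies: 33 − 2 = 31.
Level 31 exceeds the maximum of 29; capped at 29.
Final offense level: 29.
Criminal history: 8 prior points → Category 1 (0-11).
Level 29 falls in the 26-29 band.
Grid: Level 26-29 × Category 1 = 46-57 months.

46-57 months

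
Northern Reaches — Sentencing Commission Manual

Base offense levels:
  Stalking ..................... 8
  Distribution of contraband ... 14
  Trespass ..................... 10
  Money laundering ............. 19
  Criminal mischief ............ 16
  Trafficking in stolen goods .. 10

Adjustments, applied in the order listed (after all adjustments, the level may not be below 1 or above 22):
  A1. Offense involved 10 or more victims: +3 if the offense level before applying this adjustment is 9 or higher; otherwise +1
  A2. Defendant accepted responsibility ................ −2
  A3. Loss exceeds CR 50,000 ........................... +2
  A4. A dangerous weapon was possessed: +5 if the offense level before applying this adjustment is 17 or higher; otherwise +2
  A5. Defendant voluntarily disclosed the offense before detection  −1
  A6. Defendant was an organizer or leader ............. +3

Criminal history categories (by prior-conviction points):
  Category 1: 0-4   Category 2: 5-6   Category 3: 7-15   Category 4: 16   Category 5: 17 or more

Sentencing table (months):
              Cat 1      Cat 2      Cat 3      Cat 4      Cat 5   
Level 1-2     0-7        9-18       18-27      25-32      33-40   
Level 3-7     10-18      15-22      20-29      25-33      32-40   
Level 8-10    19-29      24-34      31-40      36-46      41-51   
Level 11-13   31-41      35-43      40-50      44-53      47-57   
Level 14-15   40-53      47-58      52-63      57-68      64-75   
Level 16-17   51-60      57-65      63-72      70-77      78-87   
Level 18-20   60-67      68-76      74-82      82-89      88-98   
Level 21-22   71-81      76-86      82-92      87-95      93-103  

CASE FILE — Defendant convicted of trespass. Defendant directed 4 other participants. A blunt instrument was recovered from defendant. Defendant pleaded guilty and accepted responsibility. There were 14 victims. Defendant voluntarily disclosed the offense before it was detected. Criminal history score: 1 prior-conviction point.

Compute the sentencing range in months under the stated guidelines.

Base offense level for trespass: 10.
A1 applies (level before this adjustment is 10 ≥ 9, so +3): 10 + 3 = 13.
A2 applies: 13 − 2 = 11.
A4 applies (level before this adjustment is 11 < 17, so +2): 11 + 2 = 13.
A5 applies: 13 − 1 = 12.
A6 applies: 12 + 3 = 15.
Final offense level: 15.
Criminal history: 1 prior point → Category 1 (0-4).
Level 15 falls in the 14-15 band.
Grid: Level 14-15 × Category 1 = 40-53 months.

40-53 months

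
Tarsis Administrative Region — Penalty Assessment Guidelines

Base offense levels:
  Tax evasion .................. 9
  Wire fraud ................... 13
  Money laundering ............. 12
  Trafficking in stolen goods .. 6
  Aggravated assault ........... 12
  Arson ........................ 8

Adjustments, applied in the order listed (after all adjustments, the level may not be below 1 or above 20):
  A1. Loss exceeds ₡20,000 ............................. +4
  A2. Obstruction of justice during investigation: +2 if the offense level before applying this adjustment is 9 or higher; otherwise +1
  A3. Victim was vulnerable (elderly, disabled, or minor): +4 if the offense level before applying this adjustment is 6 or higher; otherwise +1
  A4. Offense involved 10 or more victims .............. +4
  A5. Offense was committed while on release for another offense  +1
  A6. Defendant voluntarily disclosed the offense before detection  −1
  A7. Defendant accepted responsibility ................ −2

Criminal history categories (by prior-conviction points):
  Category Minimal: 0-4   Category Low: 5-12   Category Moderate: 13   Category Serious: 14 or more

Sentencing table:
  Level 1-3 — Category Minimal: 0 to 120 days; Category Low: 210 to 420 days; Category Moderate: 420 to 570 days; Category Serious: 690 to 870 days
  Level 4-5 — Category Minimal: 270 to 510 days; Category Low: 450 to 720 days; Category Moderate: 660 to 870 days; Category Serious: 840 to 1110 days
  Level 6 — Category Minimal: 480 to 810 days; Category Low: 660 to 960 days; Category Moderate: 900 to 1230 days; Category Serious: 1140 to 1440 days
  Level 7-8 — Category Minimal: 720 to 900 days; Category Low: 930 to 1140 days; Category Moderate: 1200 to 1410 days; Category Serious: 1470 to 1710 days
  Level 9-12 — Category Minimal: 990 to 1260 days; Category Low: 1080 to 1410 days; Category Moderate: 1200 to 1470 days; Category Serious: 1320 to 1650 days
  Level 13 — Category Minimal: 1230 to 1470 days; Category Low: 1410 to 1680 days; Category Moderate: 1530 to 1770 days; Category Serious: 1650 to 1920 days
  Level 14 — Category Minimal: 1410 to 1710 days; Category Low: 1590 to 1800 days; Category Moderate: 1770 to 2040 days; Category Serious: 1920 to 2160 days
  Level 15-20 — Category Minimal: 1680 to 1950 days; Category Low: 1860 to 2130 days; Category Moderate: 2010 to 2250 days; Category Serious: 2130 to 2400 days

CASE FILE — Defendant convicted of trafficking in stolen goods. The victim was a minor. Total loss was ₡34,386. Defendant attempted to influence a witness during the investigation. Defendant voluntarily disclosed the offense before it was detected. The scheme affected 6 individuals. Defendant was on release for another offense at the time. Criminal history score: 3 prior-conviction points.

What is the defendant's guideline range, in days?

Base offense level for trafficking in stolen goods: 6.
A1 applies: 6 + 4 = 10.
A2 applies (level before this adjustment is 10 ≥ 9, so +2): 10 + 2 = 12.
A3 applies (level before this adjustment is 12 ≥ 6, so +4): 12 + 4 = 16.
A4 does not apply.
A5 applies: 16 + 1 = 17.
A6 applies: 17 − 1 = 16.
Final offense level: 16.
Criminal history: 3 prior points → Category Minimal (0-4).
Level 16 falls in the 15-20 band.
Grid: Level 15-20 × Category Minimal = 1680-1950 days.

1680-1950 days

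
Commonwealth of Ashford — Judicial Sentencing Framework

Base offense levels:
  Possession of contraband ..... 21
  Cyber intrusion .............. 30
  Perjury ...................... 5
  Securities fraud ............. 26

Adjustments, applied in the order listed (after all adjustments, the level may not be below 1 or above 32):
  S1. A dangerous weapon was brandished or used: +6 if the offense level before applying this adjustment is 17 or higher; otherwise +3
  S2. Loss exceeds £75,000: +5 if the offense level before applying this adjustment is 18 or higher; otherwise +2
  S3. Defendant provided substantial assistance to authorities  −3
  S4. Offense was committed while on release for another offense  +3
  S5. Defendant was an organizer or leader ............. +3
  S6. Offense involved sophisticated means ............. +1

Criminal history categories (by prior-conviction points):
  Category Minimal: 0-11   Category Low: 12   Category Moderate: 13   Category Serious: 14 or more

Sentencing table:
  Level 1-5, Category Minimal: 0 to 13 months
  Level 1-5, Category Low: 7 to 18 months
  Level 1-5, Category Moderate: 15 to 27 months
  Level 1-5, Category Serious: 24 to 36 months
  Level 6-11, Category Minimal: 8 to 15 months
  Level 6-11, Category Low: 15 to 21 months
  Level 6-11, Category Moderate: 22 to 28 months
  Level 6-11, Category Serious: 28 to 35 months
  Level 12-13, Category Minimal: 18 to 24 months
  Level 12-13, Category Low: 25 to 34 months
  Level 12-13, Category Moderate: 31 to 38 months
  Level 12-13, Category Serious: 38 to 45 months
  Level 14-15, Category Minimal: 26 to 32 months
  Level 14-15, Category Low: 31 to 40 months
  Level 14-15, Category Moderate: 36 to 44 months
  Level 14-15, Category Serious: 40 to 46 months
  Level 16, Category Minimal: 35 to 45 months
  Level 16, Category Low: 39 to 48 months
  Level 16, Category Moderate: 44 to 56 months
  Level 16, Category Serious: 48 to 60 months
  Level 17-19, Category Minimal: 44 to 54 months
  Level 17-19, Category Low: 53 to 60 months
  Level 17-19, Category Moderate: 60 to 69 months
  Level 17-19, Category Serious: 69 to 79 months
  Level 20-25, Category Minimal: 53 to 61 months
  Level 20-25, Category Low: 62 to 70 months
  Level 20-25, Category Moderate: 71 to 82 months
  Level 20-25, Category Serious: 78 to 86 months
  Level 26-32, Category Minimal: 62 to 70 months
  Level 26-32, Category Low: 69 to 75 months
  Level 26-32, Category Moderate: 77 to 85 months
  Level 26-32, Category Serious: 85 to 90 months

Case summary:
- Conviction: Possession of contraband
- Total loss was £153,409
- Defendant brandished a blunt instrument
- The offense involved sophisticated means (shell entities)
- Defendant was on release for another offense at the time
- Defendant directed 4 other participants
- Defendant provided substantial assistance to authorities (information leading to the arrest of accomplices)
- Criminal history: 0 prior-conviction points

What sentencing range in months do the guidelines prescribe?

Base offense level for possession of contraband: 21.
S1 applies (level before this adjustment is 21 ≥ 17, so +6): 21 + 6 = 27.
S2 applies (level before this adjustment is 27 ≥ 18, so +5): 27 + 5 = 32.
S3 applies: 32 − 3 = 29.
S4 applies: 29 + 3 = 32.
S5 applies: 32 + 3 = 35.
S6 applies: 35 + 1 = 36.
Level 36 exceeds the maximum of 32; capped at 32.
Final offense level: 32.
Criminal history: 0 prior points → Category Minimal (0-11).
Level 32 falls in the 26-32 band.
Grid: Level 26-32 × Category Minimal = 62-70 months.

62-70 months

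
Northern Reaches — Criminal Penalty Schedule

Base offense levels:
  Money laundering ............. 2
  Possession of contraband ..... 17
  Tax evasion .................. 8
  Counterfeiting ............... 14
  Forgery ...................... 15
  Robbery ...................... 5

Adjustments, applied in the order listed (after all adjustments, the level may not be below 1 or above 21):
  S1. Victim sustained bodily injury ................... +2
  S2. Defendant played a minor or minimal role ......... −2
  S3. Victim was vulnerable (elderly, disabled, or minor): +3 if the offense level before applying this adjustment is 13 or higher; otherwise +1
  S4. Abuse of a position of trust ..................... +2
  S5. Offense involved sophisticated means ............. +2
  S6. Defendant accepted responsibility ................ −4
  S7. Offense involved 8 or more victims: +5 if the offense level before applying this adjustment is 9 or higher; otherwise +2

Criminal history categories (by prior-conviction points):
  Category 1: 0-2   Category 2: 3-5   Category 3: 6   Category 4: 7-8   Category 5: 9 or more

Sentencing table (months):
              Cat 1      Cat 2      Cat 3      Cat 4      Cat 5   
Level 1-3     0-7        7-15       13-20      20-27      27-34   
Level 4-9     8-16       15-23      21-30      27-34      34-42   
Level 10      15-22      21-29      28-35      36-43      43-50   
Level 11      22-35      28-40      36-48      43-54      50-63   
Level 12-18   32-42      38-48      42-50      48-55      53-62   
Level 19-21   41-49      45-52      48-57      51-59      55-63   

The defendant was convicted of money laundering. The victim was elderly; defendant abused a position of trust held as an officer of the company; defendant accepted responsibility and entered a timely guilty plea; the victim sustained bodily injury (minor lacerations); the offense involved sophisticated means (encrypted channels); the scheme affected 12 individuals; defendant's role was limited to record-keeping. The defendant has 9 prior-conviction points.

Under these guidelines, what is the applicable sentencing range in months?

Base offense level for money laundering: 2.
S1 applies: 2 + 2 = 4.
S2 applies: 4 − 2 = 2.
S3 applies (level before this adjustment is 2 < 13, so +1): 2 + 1 = 3.
S4 applies: 3 + 2 = 5.
S5 applies: 5 + 2 = 7.
S6 applies: 7 − 4 = 3.
S7 applies (level before this adjustment is 3 < 9, so +2): 3 + 2 = 5.
Final offense level: 5.
Criminal history: 9 prior points → Category 5 (9+).
Level 5 falls in the 4-9 band.
Grid: Level 4-9 × Category 5 = 34-42 months.

34-42 months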